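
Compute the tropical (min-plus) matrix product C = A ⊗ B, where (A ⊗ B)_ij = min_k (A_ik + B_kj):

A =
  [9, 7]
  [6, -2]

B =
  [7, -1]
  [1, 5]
A ⊗ B =
  [8, 8]
  [-1, 3]

Apply the min-plus product entry-by-entry:
  C[0][0] = min over k of (A[0][0] + B[0][0] = 9 + 7 = 16, A[0][1] + B[1][0] = 7 + 1 = 8) = 8 (attained at k = 1)
  C[0][1] = min over k of (A[0][0] + B[0][1] = 9 + -1 = 8, A[0][1] + B[1][1] = 7 + 5 = 12) = 8 (attained at k = 0)
  C[1][0] = min over k of (A[1][0] + B[0][0] = 6 + 7 = 13, A[1][1] + B[1][0] = -2 + 1 = -1) = -1 (attained at k = 1)
  C[1][1] = min over k of (A[1][0] + B[0][1] = 6 + -1 = 5, A[1][1] + B[1][1] = -2 + 5 = 3) = 3 (attained at k = 1)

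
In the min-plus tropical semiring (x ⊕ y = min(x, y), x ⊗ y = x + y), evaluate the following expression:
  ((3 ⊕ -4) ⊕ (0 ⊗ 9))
((3 ⊕ -4) ⊕ (0 ⊗ 9)) = -4

Expand innermost to outermost. Recall ⊕ takes the minimum of its arguments and ⊗ takes their sum. Working out the expression ((3 ⊕ -4) ⊕ (0 ⊗ 9)) gives -4.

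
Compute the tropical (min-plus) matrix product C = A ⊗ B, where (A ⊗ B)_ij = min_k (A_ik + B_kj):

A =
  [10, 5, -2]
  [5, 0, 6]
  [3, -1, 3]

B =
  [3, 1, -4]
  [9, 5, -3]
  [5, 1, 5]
A ⊗ B =
  [3, -1, 2]
  [8, 5, -3]
  [6, 4, -4]

Apply the min-plus product entry-by-entry:
  C[0][0] = min over k of (A[0][0] + B[0][0] = 10 + 3 = 13, A[0][1] + B[1][0] = 5 + 9 = 14, A[0][2] + B[2][0] = -2 + 5 = 3) = 3 (attained at k = 2)
  C[0][1] = min over k of (A[0][0] + B[0][1] = 10 + 1 = 11, A[0][1] + B[1][1] = 5 + 5 = 10, A[0][2] + B[2][1] = -2 + 1 = -1) = -1 (attained at k = 2)
  C[0][2] = min over k of (A[0][0] + B[0][2] = 10 + -4 = 6, A[0][1] + B[1][2] = 5 + -3 = 2, A[0][2] + B[2][2] = -2 + 5 = 3) = 2 (attained at k = 1)
  C[1][0] = min over k of (A[1][0] + B[0][0] = 5 + 3 = 8, A[1][1] + B[1][0] = 0 + 9 = 9, A[1][2] + B[2][0] = 6 + 5 = 11) = 8 (attained at k = 0)
  C[1][1] = min over k of (A[1][0] + B[0][1] = 5 + 1 = 6, A[1][1] + B[1][1] = 0 + 5 = 5, A[1][2] + B[2][1] = 6 + 1 = 7) = 5 (attained at k = 1)
  C[1][2] = min over k of (A[1][0] + B[0][2] = 5 + -4 = 1, A[1][1] + B[1][2] = 0 + -3 = -3, A[1][2] + B[2][2] = 6 + 5 = 11) = -3 (attained at k = 1)
  C[2][0] = min over k of (A[2][0] + B[0][0] = 3 + 3 = 6, A[2][1] + B[1][0] = -1 + 9 = 8, A[2][2] + B[2][0] = 3 + 5 = 8) = 6 (attained at k = 0)
  C[2][1] = min over k of (A[2][0] + B[0][1] = 3 + 1 = 4, A[2][1] + B[1][1] = -1 + 5 = 4, A[2][2] + B[2][1] = 3 + 1 = 4) = 4 (attained at k = 0)
  C[2][2] = min over k of (A[2][0] + B[0][2] = 3 + -4 = -1, A[2][1] + B[1][2] = -1 + -3 = -4, A[2][2] + B[2][2] = 3 + 5 = 8) = -4 (attained at k = 1)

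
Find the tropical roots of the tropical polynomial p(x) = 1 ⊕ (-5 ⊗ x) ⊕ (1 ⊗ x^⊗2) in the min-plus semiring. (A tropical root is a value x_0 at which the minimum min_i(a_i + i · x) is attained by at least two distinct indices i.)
Roots: {-6, 6}

Each tropical root is a break point of the lower envelope of the lines y = a_i + i · x (there are 3 lines, with slopes 0, 1, ..., 2). Only the lines that attain the minimum somewhere contribute to roots; other lines are dominated. Here the surviving (envelope) indices are i = 2, i = 1, i = 0.
Intersections between consecutive envelope lines give the roots: for adjacent envelope indices i < j the intersection is x = (a_i − a_j) / (j − i). Reading off the sorted break points: {-6, 6}.
Verification: at each break x_0, at least two indices attain the minimum of min_i(a_i + i · x_0).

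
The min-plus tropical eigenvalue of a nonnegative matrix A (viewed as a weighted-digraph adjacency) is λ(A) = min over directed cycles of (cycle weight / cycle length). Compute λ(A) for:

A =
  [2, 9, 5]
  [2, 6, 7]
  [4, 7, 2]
λ(A) = 2

Enumerate directed cycles and compute their means (weight / length). Sample:
  cycle 0 → 0: weight = 2, length = 1, mean = 2/1 ≈ 2.000
  cycle 1 → 1: weight = 6, length = 1, mean = 6/1 ≈ 6.000
  cycle 2 → 2: weight = 2, length = 1, mean = 2/1 ≈ 2.000
  cycle 0 → 1 → 0: weight = 11, length = 2, mean = 11/2 ≈ 5.500
  cycle 0 → 2 → 0: weight = 9, length = 2, mean = 9/2 ≈ 4.500
  cycle 1 → 0 → 1: weight = 11, length = 2, mean = 11/2 ≈ 5.500
Minimum mean = 2.000, attained e.g. along the cycle 0 → 0 with weight 2 and length 1. So λ(A) = 2/1 = 2.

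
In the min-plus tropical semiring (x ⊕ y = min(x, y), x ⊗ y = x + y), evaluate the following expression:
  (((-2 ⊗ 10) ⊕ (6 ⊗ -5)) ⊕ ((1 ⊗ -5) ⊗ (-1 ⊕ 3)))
(((-2 ⊗ 10) ⊕ (6 ⊗ -5)) ⊕ ((1 ⊗ -5) ⊗ (-1 ⊕ 3))) = -5

Expand innermost to outermost. Recall ⊕ takes the minimum of its arguments and ⊗ takes their sum. Working out the expression (((-2 ⊗ 10) ⊕ (6 ⊗ -5)) ⊕ ((1 ⊗ -5) ⊗ (-1 ⊕ 3))) gives -5.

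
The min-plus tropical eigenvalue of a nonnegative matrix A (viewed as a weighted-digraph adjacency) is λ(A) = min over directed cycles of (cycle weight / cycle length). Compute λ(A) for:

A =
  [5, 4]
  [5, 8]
λ(A) = 9/2

Enumerate directed cycles and compute their means (weight / length). Sample:
  cycle 0 → 0: weight = 5, length = 1, mean = 5/1 ≈ 5.000
  cycle 1 → 1: weight = 8, length = 1, mean = 8/1 ≈ 8.000
  cycle 0 → 1 → 0: weight = 9, length = 2, mean = 9/2 ≈ 4.500
  cycle 1 → 0 → 1: weight = 9, length = 2, mean = 9/2 ≈ 4.500
Minimum mean = 4.500, attained e.g. along the cycle 0 → 1 → 0 with weight 9 and length 2. So λ(A) = 9/2 = 9/2.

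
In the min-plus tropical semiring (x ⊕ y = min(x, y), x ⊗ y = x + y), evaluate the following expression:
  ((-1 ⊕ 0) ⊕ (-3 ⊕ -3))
((-1 ⊕ 0) ⊕ (-3 ⊕ -3)) = -3

Expand innermost to outermost. Recall ⊕ takes the minimum of its arguments and ⊗ takes their sum. Working out the expression ((-1 ⊕ 0) ⊕ (-3 ⊕ -3)) gives -3.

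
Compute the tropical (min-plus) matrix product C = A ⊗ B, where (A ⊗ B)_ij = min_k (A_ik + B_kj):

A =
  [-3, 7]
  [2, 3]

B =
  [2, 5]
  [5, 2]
A ⊗ B =
  [-1, 2]
  [4, 5]

Apply the min-plus product entry-by-entry:
  C[0][0] = min over k of (A[0][0] + B[0][0] = -3 + 2 = -1, A[0][1] + B[1][0] = 7 + 5 = 12) = -1 (attained at k = 0)
  C[0][1] = min over k of (A[0][0] + B[0][1] = -3 + 5 = 2, A[0][1] + B[1][1] = 7 + 2 = 9) = 2 (attained at k = 0)
  C[1][0] = min over k of (A[1][0] + B[0][0] = 2 + 2 = 4, A[1][1] + B[1][0] = 3 + 5 = 8) = 4 (attained at k = 0)
  C[1][1] = min over k of (A[1][0] + B[0][1] = 2 + 5 = 7, A[1][1] + B[1][1] = 3 + 2 = 5) = 5 (attained at k = 1)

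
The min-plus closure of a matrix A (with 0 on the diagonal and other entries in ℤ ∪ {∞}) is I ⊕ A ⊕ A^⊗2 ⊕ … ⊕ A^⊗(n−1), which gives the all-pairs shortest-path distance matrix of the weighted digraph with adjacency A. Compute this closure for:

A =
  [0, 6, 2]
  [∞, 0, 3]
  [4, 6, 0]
Closure =
  [0, 6, 2]
  [7, 0, 3]
  [4, 6, 0]

This is the Floyd-Warshall all-pairs shortest-path computation. For each intermediate vertex k = 0, 1, …, 2, update dist[i][j] ← min(dist[i][j], dist[i][k] + dist[k][j]). The final matrix gives, for each (i, j), the minimum total weight of any directed path from i to j (possibly empty when i = j).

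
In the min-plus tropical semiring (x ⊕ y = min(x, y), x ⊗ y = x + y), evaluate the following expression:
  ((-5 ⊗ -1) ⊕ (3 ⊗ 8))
((-5 ⊗ -1) ⊕ (3 ⊗ 8)) = -6

Expand innermost to outermost. Recall ⊕ takes the minimum of its arguments and ⊗ takes their sum. Working out the expression ((-5 ⊗ -1) ⊕ (3 ⊗ 8)) gives -6.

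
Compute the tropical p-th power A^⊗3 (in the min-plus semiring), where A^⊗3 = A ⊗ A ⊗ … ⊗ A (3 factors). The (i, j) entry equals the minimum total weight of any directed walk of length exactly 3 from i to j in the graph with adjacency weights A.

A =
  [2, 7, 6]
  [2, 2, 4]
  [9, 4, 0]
A^⊗3 =
  [6, 10, 6]
  [6, 6, 4]
  [6, 4, 0]

Each entry (A^⊗3)_ij equals the minimum over all length-3 walks i = v_0 → v_1 → … → v_3 = j of Σ_t A[v_t][v_{t+1}]. For example, for (i, j) = (0, 2) we minimise over 9 possible intermediate vertex sequences; the minimum is 6, attained along the walk 0 → 2 → 2 → 2.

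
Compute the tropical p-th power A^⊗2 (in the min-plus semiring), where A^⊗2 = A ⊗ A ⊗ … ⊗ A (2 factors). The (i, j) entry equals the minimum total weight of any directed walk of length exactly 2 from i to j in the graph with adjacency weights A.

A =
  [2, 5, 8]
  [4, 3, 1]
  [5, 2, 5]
A^⊗2 =
  [4, 7, 6]
  [6, 3, 4]
  [6, 5, 3]

Each entry (A^⊗2)_ij equals the minimum over all length-2 walks i = v_0 → v_1 → … → v_2 = j of Σ_t A[v_t][v_{t+1}]. For example, for (i, j) = (0, 2) we minimise over 3 possible intermediate vertex sequences; the minimum is 6, attained along the walk 0 → 1 → 2.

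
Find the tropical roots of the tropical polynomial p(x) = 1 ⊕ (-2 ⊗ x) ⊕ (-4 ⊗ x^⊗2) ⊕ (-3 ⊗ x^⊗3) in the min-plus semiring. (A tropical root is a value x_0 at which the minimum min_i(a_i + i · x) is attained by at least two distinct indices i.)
Roots: {-1, 2, 3}

Each tropical root is a break point of the lower envelope of the lines y = a_i + i · x (there are 4 lines, with slopes 0, 1, ..., 3). Only the lines that attain the minimum somewhere contribute to roots; other lines are dominated. Here the surviving (envelope) indices are i = 3, i = 2, i = 1, i = 0.
Intersections between consecutive envelope lines give the roots: for adjacent envelope indices i < j the intersection is x = (a_i − a_j) / (j − i). Reading off the sorted break points: {-1, 2, 3}.
Verification: at each break x_0, at least two indices attain the minimum of min_i(a_i + i · x_0).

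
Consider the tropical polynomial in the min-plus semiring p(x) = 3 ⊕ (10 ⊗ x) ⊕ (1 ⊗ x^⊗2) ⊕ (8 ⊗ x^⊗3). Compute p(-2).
p(-2) = -3

A tropical monomial a ⊗ x^⊗i evaluates to a + i · x. Evaluating each term at x = -2:
  Term 0 contributes 3 + 0 · -2 = 3
  Term 1 contributes 10 + 1 · -2 = 8
  Term 2 contributes 1 + 2 · -2 = -3
  Term 3 contributes 8 + 3 · -2 = 2
p(-2) = ⊕ of these = min[3, 8, -3, 2] = -3.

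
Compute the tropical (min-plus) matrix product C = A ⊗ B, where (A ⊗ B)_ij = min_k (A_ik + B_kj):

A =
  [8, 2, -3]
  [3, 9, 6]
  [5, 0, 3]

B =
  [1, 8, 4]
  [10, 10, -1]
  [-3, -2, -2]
A ⊗ B =
  [-6, -5, -5]
  [3, 4, 4]
  [0, 1, -1]

Apply the min-plus product entry-by-entry:
  C[0][0] = min over k of (A[0][0] + B[0][0] = 8 + 1 = 9, A[0][1] + B[1][0] = 2 + 10 = 12, A[0][2] + B[2][0] = -3 + -3 = -6) = -6 (attained at k = 2)
  C[0][1] = min over k of (A[0][0] + B[0][1] = 8 + 8 = 16, A[0][1] + B[1][1] = 2 + 10 = 12, A[0][2] + B[2][1] = -3 + -2 = -5) = -5 (attained at k = 2)
  C[0][2] = min over k of (A[0][0] + B[0][2] = 8 + 4 = 12, A[0][1] + B[1][2] = 2 + -1 = 1, A[0][2] + B[2][2] = -3 + -2 = -5) = -5 (attained at k = 2)
  C[1][0] = min over k of (A[1][0] + B[0][0] = 3 + 1 = 4, A[1][1] + B[1][0] = 9 + 10 = 19, A[1][2] + B[2][0] = 6 + -3 = 3) = 3 (attained at k = 2)
  C[1][1] = min over k of (A[1][0] + B[0][1] = 3 + 8 = 11, A[1][1] + B[1][1] = 9 + 10 = 19, A[1][2] + B[2][1] = 6 + -2 = 4) = 4 (attained at k = 2)
  C[1][2] = min over k of (A[1][0] + B[0][2] = 3 + 4 = 7, A[1][1] + B[1][2] = 9 + -1 = 8, A[1][2] + B[2][2] = 6 + -2 = 4) = 4 (attained at k = 2)
  C[2][0] = min over k of (A[2][0] + B[0][0] = 5 + 1 = 6, A[2][1] + B[1][0] = 0 + 10 = 10, A[2][2] + B[2][0] = 3 + -3 = 0) = 0 (attained at k = 2)
  C[2][1] = min over k of (A[2][0] + B[0][1] = 5 + 8 = 13, A[2][1] + B[1][1] = 0 + 10 = 10, A[2][2] + B[2][1] = 3 + -2 = 1) = 1 (attained at k = 2)
  C[2][2] = min over k of (A[2][0] + B[0][2] = 5 + 4 = 9, A[2][1] + B[1][2] = 0 + -1 = -1, A[2][2] + B[2][2] = 3 + -2 = 1) = -1 (attained at k = 1)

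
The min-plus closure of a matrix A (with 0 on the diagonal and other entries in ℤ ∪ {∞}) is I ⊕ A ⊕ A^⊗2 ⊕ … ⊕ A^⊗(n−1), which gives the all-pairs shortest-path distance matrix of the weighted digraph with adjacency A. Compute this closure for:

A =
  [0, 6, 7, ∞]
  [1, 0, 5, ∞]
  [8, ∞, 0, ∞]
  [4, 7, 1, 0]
Closure =
  [0, 6, 7, ∞]
  [1, 0, 5, ∞]
  [8, 14, 0, ∞]
  [4, 7, 1, 0]

This is the Floyd-Warshall all-pairs shortest-path computation. For each intermediate vertex k = 0, 1, …, 3, update dist[i][j] ← min(dist[i][j], dist[i][k] + dist[k][j]). The final matrix gives, for each (i, j), the minimum total weight of any directed path from i to j (possibly empty when i = j).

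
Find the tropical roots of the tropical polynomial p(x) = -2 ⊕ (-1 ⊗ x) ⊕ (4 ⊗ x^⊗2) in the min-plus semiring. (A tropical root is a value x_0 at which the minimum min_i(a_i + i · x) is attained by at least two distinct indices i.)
Roots: {-5, -1}

Each tropical root is a break point of the lower envelope of the lines y = a_i + i · x (there are 3 lines, with slopes 0, 1, ..., 2). Only the lines that attain the minimum somewhere contribute to roots; other lines are dominated. Here the surviving (envelope) indices are i = 2, i = 1, i = 0.
Intersections between consecutive envelope lines give the roots: for adjacent envelope indices i < j the intersection is x = (a_i − a_j) / (j − i). Reading off the sorted break points: {-5, -1}.
Verification: at each break x_0, at least two indices attain the minimum of min_i(a_i + i · x_0).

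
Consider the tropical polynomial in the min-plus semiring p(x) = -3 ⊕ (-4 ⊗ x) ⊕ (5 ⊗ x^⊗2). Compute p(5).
p(5) = -3

A tropical monomial a ⊗ x^⊗i evaluates to a + i · x. Evaluating each term at x = 5:
  Term 0 contributes -3 + 0 · 5 = -3
  Term 1 contributes -4 + 1 · 5 = 1
  Term 2 contributes 5 + 2 · 5 = 15
p(5) = ⊕ of these = min[-3, 1, 15] = -3.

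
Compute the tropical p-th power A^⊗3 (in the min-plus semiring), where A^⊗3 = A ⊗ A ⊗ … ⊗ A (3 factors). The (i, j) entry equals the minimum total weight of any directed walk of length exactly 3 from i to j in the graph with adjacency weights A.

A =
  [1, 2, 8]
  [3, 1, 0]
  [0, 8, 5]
A^⊗3 =
  [2, 4, 3]
  [1, 2, 2]
  [2, 3, 2]

Each entry (A^⊗3)_ij equals the minimum over all length-3 walks i = v_0 → v_1 → … → v_3 = j of Σ_t A[v_t][v_{t+1}]. For example, for (i, j) = (0, 2) we minimise over 9 possible intermediate vertex sequences; the minimum is 3, attained along the walk 0 → 0 → 1 → 2.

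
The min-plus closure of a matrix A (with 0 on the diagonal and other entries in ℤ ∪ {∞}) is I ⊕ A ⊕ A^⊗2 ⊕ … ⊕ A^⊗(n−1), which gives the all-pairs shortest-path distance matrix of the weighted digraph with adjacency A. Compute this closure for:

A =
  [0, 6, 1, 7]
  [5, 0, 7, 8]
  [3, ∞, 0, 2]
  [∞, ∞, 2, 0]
Closure =
  [0, 6, 1, 3]
  [5, 0, 6, 8]
  [3, 9, 0, 2]
  [5, 11, 2, 0]

This is the Floyd-Warshall all-pairs shortest-path computation. For each intermediate vertex k = 0, 1, …, 3, update dist[i][j] ← min(dist[i][j], dist[i][k] + dist[k][j]). The final matrix gives, for each (i, j), the minimum total weight of any directed path from i to j (possibly empty when i = j).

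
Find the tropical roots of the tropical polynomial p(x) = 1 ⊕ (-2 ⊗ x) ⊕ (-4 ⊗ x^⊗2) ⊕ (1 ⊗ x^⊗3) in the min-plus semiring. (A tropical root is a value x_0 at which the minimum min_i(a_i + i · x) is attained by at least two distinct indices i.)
Roots: {-5, 2, 3}

Each tropical root is a break point of the lower envelope of the lines y = a_i + i · x (there are 4 lines, with slopes 0, 1, ..., 3). Only the lines that attain the minimum somewhere contribute to roots; other lines are dominated. Here the surviving (envelope) indices are i = 3, i = 2, i = 1, i = 0.
Intersections between consecutive envelope lines give the roots: for adjacent envelope indices i < j the intersection is x = (a_i − a_j) / (j − i). Reading off the sorted break points: {-5, 2, 3}.
Verification: at each break x_0, at least two indices attain the minimum of min_i(a_i + i · x_0).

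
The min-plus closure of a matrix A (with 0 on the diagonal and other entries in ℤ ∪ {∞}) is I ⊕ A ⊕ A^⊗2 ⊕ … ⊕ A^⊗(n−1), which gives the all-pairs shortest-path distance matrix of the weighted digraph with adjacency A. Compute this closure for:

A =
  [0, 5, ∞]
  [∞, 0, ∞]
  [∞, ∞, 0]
Closure =
  [0, 5, ∞]
  [∞, 0, ∞]
  [∞, ∞, 0]

This is the Floyd-Warshall all-pairs shortest-path computation. For each intermediate vertex k = 0, 1, …, 2, update dist[i][j] ← min(dist[i][j], dist[i][k] + dist[k][j]). The final matrix gives, for each (i, j), the minimum total weight of any directed path from i to j (possibly empty when i = j).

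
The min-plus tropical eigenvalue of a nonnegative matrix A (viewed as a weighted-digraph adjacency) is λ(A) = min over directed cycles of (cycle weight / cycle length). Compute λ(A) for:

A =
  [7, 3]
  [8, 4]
λ(A) = 4

Enumerate directed cycles and compute their means (weight / length). Sample:
  cycle 0 → 0: weight = 7, length = 1, mean = 7/1 ≈ 7.000
  cycle 1 → 1: weight = 4, length = 1, mean = 4/1 ≈ 4.000
  cycle 0 → 1 → 0: weight = 11, length = 2, mean = 11/2 ≈ 5.500
  cycle 1 → 0 → 1: weight = 11, length = 2, mean = 11/2 ≈ 5.500
Minimum mean = 4.000, attained e.g. along the cycle 1 → 1 with weight 4 and length 1. So λ(A) = 4/1 = 4.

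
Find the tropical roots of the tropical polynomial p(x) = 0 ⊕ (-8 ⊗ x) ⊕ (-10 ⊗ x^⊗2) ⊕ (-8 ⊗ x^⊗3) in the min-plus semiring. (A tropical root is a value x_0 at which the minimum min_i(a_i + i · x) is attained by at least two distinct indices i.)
Roots: {-2, 2, 8}

Each tropical root is a break point of the lower envelope of the lines y = a_i + i · x (there are 4 lines, with slopes 0, 1, ..., 3). Only the lines that attain the minimum somewhere contribute to roots; other lines are dominated. Here the surviving (envelope) indices are i = 3, i = 2, i = 1, i = 0.
Intersections between consecutive envelope lines give the roots: for adjacent envelope indices i < j the intersection is x = (a_i − a_j) / (j − i). Reading off the sorted break points: {-2, 2, 8}.
Verification: at each break x_0, at least two indices attain the minimum of min_i(a_i + i · x_0).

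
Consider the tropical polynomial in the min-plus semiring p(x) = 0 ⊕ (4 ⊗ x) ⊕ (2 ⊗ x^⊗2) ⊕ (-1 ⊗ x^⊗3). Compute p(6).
p(6) = 0

A tropical monomial a ⊗ x^⊗i evaluates to a + i · x. Evaluating each term at x = 6:
  Term 0 contributes 0 + 0 · 6 = 0
  Term 1 contributes 4 + 1 · 6 = 10
  Term 2 contributes 2 + 2 · 6 = 14
  Term 3 contributes -1 + 3 · 6 = 17
p(6) = ⊕ of these = min[0, 10, 14, 17] = 0.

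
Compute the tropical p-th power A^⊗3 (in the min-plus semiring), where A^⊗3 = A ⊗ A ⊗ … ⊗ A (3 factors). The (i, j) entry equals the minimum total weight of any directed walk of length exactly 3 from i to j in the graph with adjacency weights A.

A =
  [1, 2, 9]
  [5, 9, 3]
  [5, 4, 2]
A^⊗3 =
  [3, 4, 6]
  [7, 8, 7]
  [7, 8, 6]

Each entry (A^⊗3)_ij equals the minimum over all length-3 walks i = v_0 → v_1 → … → v_3 = j of Σ_t A[v_t][v_{t+1}]. For example, for (i, j) = (0, 2) we minimise over 9 possible intermediate vertex sequences; the minimum is 6, attained along the walk 0 → 0 → 1 → 2.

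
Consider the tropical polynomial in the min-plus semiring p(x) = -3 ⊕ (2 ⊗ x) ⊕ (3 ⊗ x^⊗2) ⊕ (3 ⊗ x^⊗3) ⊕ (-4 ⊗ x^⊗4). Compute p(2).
p(2) = -3

A tropical monomial a ⊗ x^⊗i evaluates to a + i · x. Evaluating each term at x = 2:
  Term 0 contributes -3 + 0 · 2 = -3
  Term 1 contributes 2 + 1 · 2 = 4
  Term 2 contributes 3 + 2 · 2 = 7
  Term 3 contributes 3 + 3 · 2 = 9
  Term 4 contributes -4 + 4 · 2 = 4
p(2) = ⊕ of these = min[-3, 4, 7, 9, 4] = -3.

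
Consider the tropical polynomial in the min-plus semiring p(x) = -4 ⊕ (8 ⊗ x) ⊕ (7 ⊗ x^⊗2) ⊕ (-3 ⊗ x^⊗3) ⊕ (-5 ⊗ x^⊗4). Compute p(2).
p(2) = -4

A tropical monomial a ⊗ x^⊗i evaluates to a + i · x. Evaluating each term at x = 2:
  Term 0 contributes -4 + 0 · 2 = -4
  Term 1 contributes 8 + 1 · 2 = 10
  Term 2 contributes 7 + 2 · 2 = 11
  Term 3 contributes -3 + 3 · 2 = 3
  Term 4 contributes -5 + 4 · 2 = 3
p(2) = ⊕ of these = min[-4, 10, 11, 3, 3] = -4.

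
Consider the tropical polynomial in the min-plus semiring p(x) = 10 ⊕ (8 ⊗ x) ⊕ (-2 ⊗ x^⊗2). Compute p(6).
p(6) = 10

A tropical monomial a ⊗ x^⊗i evaluates to a + i · x. Evaluating each term at x = 6:
  Term 0 contributes 10 + 0 · 6 = 10
  Term 1 contributes 8 + 1 · 6 = 14
  Term 2 contributes -2 + 2 · 6 = 10
p(6) = ⊕ of these = min[10, 14, 10] = 10.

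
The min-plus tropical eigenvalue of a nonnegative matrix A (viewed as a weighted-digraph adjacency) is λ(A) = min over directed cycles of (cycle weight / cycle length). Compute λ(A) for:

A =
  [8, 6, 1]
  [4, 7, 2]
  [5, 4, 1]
λ(A) = 1

Enumerate directed cycles and compute their means (weight / length). Sample:
  cycle 0 → 0: weight = 8, length = 1, mean = 8/1 ≈ 8.000
  cycle 1 → 1: weight = 7, length = 1, mean = 7/1 ≈ 7.000
  cycle 2 → 2: weight = 1, length = 1, mean = 1/1 ≈ 1.000
  cycle 0 → 1 → 0: weight = 10, length = 2, mean = 10/2 ≈ 5.000
  cycle 0 → 2 → 0: weight = 6, length = 2, mean = 6/2 ≈ 3.000
  cycle 1 → 0 → 1: weight = 10, length = 2, mean = 10/2 ≈ 5.000
Minimum mean = 1.000, attained e.g. along the cycle 2 → 2 with weight 1 and length 1. So λ(A) = 1/1 = 1.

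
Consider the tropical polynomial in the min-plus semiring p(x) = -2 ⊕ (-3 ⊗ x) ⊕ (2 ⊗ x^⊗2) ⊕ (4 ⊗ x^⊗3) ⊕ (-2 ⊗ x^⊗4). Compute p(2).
p(2) = -2

A tropical monomial a ⊗ x^⊗i evaluates to a + i · x. Evaluating each term at x = 2:
  Term 0 contributes -2 + 0 · 2 = -2
  Term 1 contributes -3 + 1 · 2 = -1
  Term 2 contributes 2 + 2 · 2 = 6
  Term 3 contributes 4 + 3 · 2 = 10
  Term 4 contributes -2 + 4 · 2 = 6
p(2) = ⊕ of these = min[-2, -1, 6, 10, 6] = -2.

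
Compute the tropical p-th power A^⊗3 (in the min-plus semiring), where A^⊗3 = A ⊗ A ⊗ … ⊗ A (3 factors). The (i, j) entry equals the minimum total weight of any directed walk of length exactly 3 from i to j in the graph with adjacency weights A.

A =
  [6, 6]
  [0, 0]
A^⊗3 =
  [6, 6]
  [0, 0]

Each entry (A^⊗3)_ij equals the minimum over all length-3 walks i = v_0 → v_1 → … → v_3 = j of Σ_t A[v_t][v_{t+1}]. For example, for (i, j) = (0, 1) we minimise over 4 possible intermediate vertex sequences; the minimum is 6, attained along the walk 0 → 1 → 1 → 1.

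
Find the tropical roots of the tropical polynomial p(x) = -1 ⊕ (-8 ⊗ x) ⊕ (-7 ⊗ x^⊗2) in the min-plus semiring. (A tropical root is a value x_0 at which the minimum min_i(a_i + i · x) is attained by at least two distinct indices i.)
Roots: {-1, 7}

Each tropical root is a break point of the lower envelope of the lines y = a_i + i · x (there are 3 lines, with slopes 0, 1, ..., 2). Only the lines that attain the minimum somewhere contribute to roots; other lines are dominated. Here the surviving (envelope) indices are i = 2, i = 1, i = 0.
Intersections between consecutive envelope lines give the roots: for adjacent envelope indices i < j the intersection is x = (a_i − a_j) / (j − i). Reading off the sorted break points: {-1, 7}.
Verification: at each break x_0, at least two indices attain the minimum of min_i(a_i + i · x_0).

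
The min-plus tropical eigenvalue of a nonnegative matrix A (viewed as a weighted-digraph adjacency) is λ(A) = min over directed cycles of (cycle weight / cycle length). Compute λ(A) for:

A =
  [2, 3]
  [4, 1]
λ(A) = 1

Enumerate directed cycles and compute their means (weight / length). Sample:
  cycle 0 → 0: weight = 2, length = 1, mean = 2/1 ≈ 2.000
  cycle 1 → 1: weight = 1, length = 1, mean = 1/1 ≈ 1.000
  cycle 0 → 1 → 0: weight = 7, length = 2, mean = 7/2 ≈ 3.500
  cycle 1 → 0 → 1: weight = 7, length = 2, mean = 7/2 ≈ 3.500
Minimum mean = 1.000, attained e.g. along the cycle 1 → 1 with weight 1 and length 1. So λ(A) = 1/1 = 1.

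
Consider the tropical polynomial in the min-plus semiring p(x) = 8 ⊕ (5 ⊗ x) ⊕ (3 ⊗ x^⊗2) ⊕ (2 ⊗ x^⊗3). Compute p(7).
p(7) = 8

A tropical monomial a ⊗ x^⊗i evaluates to a + i · x. Evaluating each term at x = 7:
  Term 0 contributes 8 + 0 · 7 = 8
  Term 1 contributes 5 + 1 · 7 = 12
  Term 2 contributes 3 + 2 · 7 = 17
  Term 3 contributes 2 + 3 · 7 = 23
p(7) = ⊕ of these = min[8, 12, 17, 23] = 8.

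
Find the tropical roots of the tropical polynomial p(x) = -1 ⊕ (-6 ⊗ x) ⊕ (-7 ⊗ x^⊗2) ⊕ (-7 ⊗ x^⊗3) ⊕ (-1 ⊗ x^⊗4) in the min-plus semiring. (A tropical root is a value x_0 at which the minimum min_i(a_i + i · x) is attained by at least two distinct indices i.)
Roots: {-6, 0, 1, 5}

Each tropical root is a break point of the lower envelope of the lines y = a_i + i · x (there are 5 lines, with slopes 0, 1, ..., 4). Only the lines that attain the minimum somewhere contribute to roots; other lines are dominated. Here the surviving (envelope) indices are i = 4, i = 3, i = 2, i = 1, i = 0.
Intersections between consecutive envelope lines give the roots: for adjacent envelope indices i < j the intersection is x = (a_i − a_j) / (j − i). Reading off the sorted break points: {-6, 0, 1, 5}.
Verification: at each break x_0, at least two indices attain the minimum of min_i(a_i + i · x_0).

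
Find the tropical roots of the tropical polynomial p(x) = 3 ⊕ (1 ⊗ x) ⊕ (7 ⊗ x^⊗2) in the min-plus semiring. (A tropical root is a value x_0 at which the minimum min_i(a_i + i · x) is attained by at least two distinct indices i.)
Roots: {-6, 2}

Each tropical root is a break point of the lower envelope of the lines y = a_i + i · x (there are 3 lines, with slopes 0, 1, ..., 2). Only the lines that attain the minimum somewhere contribute to roots; other lines are dominated. Here the surviving (envelope) indices are i = 2, i = 1, i = 0.
Intersections between consecutive envelope lines give the roots: for adjacent envelope indices i < j the intersection is x = (a_i − a_j) / (j − i). Reading off the sorted break points: {-6, 2}.
Verification: at each break x_0, at least two indices attain the minimum of min_i(a_i + i · x_0).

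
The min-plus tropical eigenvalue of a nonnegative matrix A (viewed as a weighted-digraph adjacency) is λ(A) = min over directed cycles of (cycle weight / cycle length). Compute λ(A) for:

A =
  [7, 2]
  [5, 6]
λ(A) = 7/2

Enumerate directed cycles and compute their means (weight / length). Sample:
  cycle 0 → 0: weight = 7, length = 1, mean = 7/1 ≈ 7.000
  cycle 1 → 1: weight = 6, length = 1, mean = 6/1 ≈ 6.000
  cycle 0 → 1 → 0: weight = 7, length = 2, mean = 7/2 ≈ 3.500
  cycle 1 → 0 → 1: weight = 7, length = 2, mean = 7/2 ≈ 3.500
Minimum mean = 3.500, attained e.g. along the cycle 0 → 1 → 0 with weight 7 and length 2. So λ(A) = 7/2 = 7/2.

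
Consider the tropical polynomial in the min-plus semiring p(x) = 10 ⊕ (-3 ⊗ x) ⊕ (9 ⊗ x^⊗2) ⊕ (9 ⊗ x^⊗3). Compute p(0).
p(0) = -3

A tropical monomial a ⊗ x^⊗i evaluates to a + i · x. Evaluating each term at x = 0:
  Term 0 contributes 10 + 0 · 0 = 10
  Term 1 contributes -3 + 1 · 0 = -3
  Term 2 contributes 9 + 2 · 0 = 9
  Term 3 contributes 9 + 3 · 0 = 9
p(0) = ⊕ of these = min[10, -3, 9, 9] = -3.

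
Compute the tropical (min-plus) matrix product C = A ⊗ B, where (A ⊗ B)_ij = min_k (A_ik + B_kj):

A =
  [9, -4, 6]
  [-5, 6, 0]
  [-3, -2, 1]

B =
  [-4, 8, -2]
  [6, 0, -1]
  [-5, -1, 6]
A ⊗ B =
  [1, -4, -5]
  [-9, -1, -7]
  [-7, -2, -5]

Apply the min-plus product entry-by-entry:
  C[0][0] = min over k of (A[0][0] + B[0][0] = 9 + -4 = 5, A[0][1] + B[1][0] = -4 + 6 = 2, A[0][2] + B[2][0] = 6 + -5 = 1) = 1 (attained at k = 2)
  C[0][1] = min over k of (A[0][0] + B[0][1] = 9 + 8 = 17, A[0][1] + B[1][1] = -4 + 0 = -4, A[0][2] + B[2][1] = 6 + -1 = 5) = -4 (attained at k = 1)
  C[0][2] = min over k of (A[0][0] + B[0][2] = 9 + -2 = 7, A[0][1] + B[1][2] = -4 + -1 = -5, A[0][2] + B[2][2] = 6 + 6 = 12) = -5 (attained at k = 1)
  C[1][0] = min over k of (A[1][0] + B[0][0] = -5 + -4 = -9, A[1][1] + B[1][0] = 6 + 6 = 12, A[1][2] + B[2][0] = 0 + -5 = -5) = -9 (attained at k = 0)
  C[1][1] = min over k of (A[1][0] + B[0][1] = -5 + 8 = 3, A[1][1] + B[1][1] = 6 + 0 = 6, A[1][2] + B[2][1] = 0 + -1 = -1) = -1 (attained at k = 2)
  C[1][2] = min over k of (A[1][0] + B[0][2] = -5 + -2 = -7, A[1][1] + B[1][2] = 6 + -1 = 5, A[1][2] + B[2][2] = 0 + 6 = 6) = -7 (attained at k = 0)
  C[2][0] = min over k of (A[2][0] + B[0][0] = -3 + -4 = -7, A[2][1] + B[1][0] = -2 + 6 = 4, A[2][2] + B[2][0] = 1 + -5 = -4) = -7 (attained at k = 0)
  C[2][1] = min over k of (A[2][0] + B[0][1] = -3 + 8 = 5, A[2][1] + B[1][1] = -2 + 0 = -2, A[2][2] + B[2][1] = 1 + -1 = 0) = -2 (attained at k = 1)
  C[2][2] = min over k of (A[2][0] + B[0][2] = -3 + -2 = -5, A[2][1] + B[1][2] = -2 + -1 = -3, A[2][2] + B[2][2] = 1 + 6 = 7) = -5 (attained at k = 0)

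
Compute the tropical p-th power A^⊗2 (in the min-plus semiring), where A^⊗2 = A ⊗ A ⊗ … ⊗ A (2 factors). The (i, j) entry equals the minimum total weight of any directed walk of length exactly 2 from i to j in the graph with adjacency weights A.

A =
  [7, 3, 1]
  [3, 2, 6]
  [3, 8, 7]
A^⊗2 =
  [4, 5, 8]
  [5, 4, 4]
  [10, 6, 4]

Each entry (A^⊗2)_ij equals the minimum over all length-2 walks i = v_0 → v_1 → … → v_2 = j of Σ_t A[v_t][v_{t+1}]. For example, for (i, j) = (0, 2) we minimise over 3 possible intermediate vertex sequences; the minimum is 8, attained along the walk 0 → 0 → 2.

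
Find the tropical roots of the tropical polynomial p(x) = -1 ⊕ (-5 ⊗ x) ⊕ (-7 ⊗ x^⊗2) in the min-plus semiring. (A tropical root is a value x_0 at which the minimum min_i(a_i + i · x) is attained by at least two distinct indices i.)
Roots: {2, 4}

Each tropical root is a break point of the lower envelope of the lines y = a_i + i · x (there are 3 lines, with slopes 0, 1, ..., 2). Only the lines that attain the minimum somewhere contribute to roots; other lines are dominated. Here the surviving (envelope) indices are i = 2, i = 1, i = 0.
Intersections between consecutive envelope lines give the roots: for adjacent envelope indices i < j the intersection is x = (a_i − a_j) / (j − i). Reading off the sorted break points: {2, 4}.
Verification: at each break x_0, at least two indices attain the minimum of min_i(a_i + i · x_0).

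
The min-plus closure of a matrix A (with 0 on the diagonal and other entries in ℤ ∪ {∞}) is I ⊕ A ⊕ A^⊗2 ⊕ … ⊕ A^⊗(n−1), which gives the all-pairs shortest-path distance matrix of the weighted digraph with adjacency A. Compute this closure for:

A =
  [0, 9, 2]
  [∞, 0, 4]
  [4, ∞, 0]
Closure =
  [0, 9, 2]
  [8, 0, 4]
  [4, 13, 0]

This is the Floyd-Warshall all-pairs shortest-path computation. For each intermediate vertex k = 0, 1, …, 2, update dist[i][j] ← min(dist[i][j], dist[i][k] + dist[k][j]). The final matrix gives, for each (i, j), the minimum total weight of any directed path from i to j (possibly empty when i = j).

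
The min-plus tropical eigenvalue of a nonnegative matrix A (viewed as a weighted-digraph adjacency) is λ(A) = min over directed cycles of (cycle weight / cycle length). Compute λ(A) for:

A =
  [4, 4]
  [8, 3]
λ(A) = 3

Enumerate directed cycles and compute their means (weight / length). Sample:
  cycle 0 → 0: weight = 4, length = 1, mean = 4/1 ≈ 4.000
  cycle 1 → 1: weight = 3, length = 1, mean = 3/1 ≈ 3.000
  cycle 0 → 1 → 0: weight = 12, length = 2, mean = 12/2 ≈ 6.000
  cycle 1 → 0 → 1: weight = 12, length = 2, mean = 12/2 ≈ 6.000
Minimum mean = 3.000, attained e.g. along the cycle 1 → 1 with weight 3 and length 1. So λ(A) = 3/1 = 3.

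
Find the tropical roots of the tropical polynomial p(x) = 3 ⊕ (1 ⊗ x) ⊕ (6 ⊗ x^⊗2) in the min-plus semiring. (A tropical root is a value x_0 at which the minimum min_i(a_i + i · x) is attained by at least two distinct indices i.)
Roots: {-5, 2}

Each tropical root is a break point of the lower envelope of the lines y = a_i + i · x (there are 3 lines, with slopes 0, 1, ..., 2). Only the lines that attain the minimum somewhere contribute to roots; other lines are dominated. Here the surviving (envelope) indices are i = 2, i = 1, i = 0.
Intersections between consecutive envelope lines give the roots: for adjacent envelope indices i < j the intersection is x = (a_i − a_j) / (j − i). Reading off the sorted break points: {-5, 2}.
Verification: at each break x_0, at least two indices attain the minimum of min_i(a_i + i · x_0).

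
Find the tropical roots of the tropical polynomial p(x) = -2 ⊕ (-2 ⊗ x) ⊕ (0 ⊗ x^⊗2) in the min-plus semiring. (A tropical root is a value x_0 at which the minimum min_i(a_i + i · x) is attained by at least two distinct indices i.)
Roots: {-2, 0}

Each tropical root is a break point of the lower envelope of the lines y = a_i + i · x (there are 3 lines, with slopes 0, 1, ..., 2). Only the lines that attain the minimum somewhere contribute to roots; other lines are dominated. Here the surviving (envelope) indices are i = 2, i = 1, i = 0.
Intersections between consecutive envelope lines give the roots: for adjacent envelope indices i < j the intersection is x = (a_i − a_j) / (j − i). Reading off the sorted break points: {-2, 0}.
Verification: at each break x_0, at least two indices attain the minimum of min_i(a_i + i · x_0).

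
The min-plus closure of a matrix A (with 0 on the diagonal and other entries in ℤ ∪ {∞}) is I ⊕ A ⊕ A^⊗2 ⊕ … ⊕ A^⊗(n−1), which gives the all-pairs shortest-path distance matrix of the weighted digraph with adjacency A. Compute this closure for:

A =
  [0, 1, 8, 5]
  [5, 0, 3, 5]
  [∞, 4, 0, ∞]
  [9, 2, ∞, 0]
Closure =
  [0, 1, 4, 5]
  [5, 0, 3, 5]
  [9, 4, 0, 9]
  [7, 2, 5, 0]

This is the Floyd-Warshall all-pairs shortest-path computation. For each intermediate vertex k = 0, 1, …, 3, update dist[i][j] ← min(dist[i][j], dist[i][k] + dist[k][j]). The final matrix gives, for each (i, j), the minimum total weight of any directed path from i to j (possibly empty when i = j).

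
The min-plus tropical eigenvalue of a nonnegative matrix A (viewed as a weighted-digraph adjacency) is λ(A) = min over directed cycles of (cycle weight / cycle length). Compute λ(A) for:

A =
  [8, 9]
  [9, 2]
λ(A) = 2

Enumerate directed cycles and compute their means (weight / length). Sample:
  cycle 0 → 0: weight = 8, length = 1, mean = 8/1 ≈ 8.000
  cycle 1 → 1: weight = 2, length = 1, mean = 2/1 ≈ 2.000
  cycle 0 → 1 → 0: weight = 18, length = 2, mean = 18/2 ≈ 9.000
  cycle 1 → 0 → 1: weight = 18, length = 2, mean = 18/2 ≈ 9.000
Minimum mean = 2.000, attained e.g. along the cycle 1 → 1 with weight 2 and length 1. So λ(A) = 2/1 = 2.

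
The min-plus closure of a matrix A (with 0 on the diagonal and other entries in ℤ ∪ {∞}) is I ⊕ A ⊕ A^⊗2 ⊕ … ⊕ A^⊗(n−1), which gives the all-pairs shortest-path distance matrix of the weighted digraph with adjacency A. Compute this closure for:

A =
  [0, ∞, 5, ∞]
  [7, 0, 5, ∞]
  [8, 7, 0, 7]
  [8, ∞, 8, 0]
Closure =
  [0, 12, 5, 12]
  [7, 0, 5, 12]
  [8, 7, 0, 7]
  [8, 15, 8, 0]

This is the Floyd-Warshall all-pairs shortest-path computation. For each intermediate vertex k = 0, 1, …, 3, update dist[i][j] ← min(dist[i][j], dist[i][k] + dist[k][j]). The final matrix gives, for each (i, j), the minimum total weight of any directed path from i to j (possibly empty when i = j).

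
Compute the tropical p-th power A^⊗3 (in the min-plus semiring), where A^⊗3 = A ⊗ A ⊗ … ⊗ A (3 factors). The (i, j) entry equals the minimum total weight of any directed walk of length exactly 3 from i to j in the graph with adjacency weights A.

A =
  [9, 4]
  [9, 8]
A^⊗3 =
  [21, 17]
  [22, 21]

Each entry (A^⊗3)_ij equals the minimum over all length-3 walks i = v_0 → v_1 → … → v_3 = j of Σ_t A[v_t][v_{t+1}]. For example, for (i, j) = (0, 1) we minimise over 4 possible intermediate vertex sequences; the minimum is 17, attained along the walk 0 → 1 → 0 → 1.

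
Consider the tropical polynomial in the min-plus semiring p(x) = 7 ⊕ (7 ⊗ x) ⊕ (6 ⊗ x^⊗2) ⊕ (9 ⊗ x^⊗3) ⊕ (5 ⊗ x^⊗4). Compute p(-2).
p(-2) = -3

A tropical monomial a ⊗ x^⊗i evaluates to a + i · x. Evaluating each term at x = -2:
  Term 0 contributes 7 + 0 · -2 = 7
  Term 1 contributes 7 + 1 · -2 = 5
  Term 2 contributes 6 + 2 · -2 = 2
  Term 3 contributes 9 + 3 · -2 = 3
  Term 4 contributes 5 + 4 · -2 = -3
p(-2) = ⊕ of these = min[7, 5, 2, 3, -3] = -3.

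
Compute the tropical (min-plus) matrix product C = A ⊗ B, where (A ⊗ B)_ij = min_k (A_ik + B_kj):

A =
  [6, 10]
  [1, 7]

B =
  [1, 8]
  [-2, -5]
A ⊗ B =
  [7, 5]
  [2, 2]

Apply the min-plus product entry-by-entry:
  C[0][0] = min over k of (A[0][0] + B[0][0] = 6 + 1 = 7, A[0][1] + B[1][0] = 10 + -2 = 8) = 7 (attained at k = 0)
  C[0][1] = min over k of (A[0][0] + B[0][1] = 6 + 8 = 14, A[0][1] + B[1][1] = 10 + -5 = 5) = 5 (attained at k = 1)
  C[1][0] = min over k of (A[1][0] + B[0][0] = 1 + 1 = 2, A[1][1] + B[1][0] = 7 + -2 = 5) = 2 (attained at k = 0)
  C[1][1] = min over k of (A[1][0] + B[0][1] = 1 + 8 = 9, A[1][1] + B[1][1] = 7 + -5 = 2) = 2 (attained at k = 1)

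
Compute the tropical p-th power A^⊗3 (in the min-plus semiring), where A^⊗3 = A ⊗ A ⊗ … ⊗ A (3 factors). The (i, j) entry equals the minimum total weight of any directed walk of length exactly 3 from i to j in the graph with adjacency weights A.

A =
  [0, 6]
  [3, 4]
A^⊗3 =
  [0, 6]
  [3, 9]

Each entry (A^⊗3)_ij equals the minimum over all length-3 walks i = v_0 → v_1 → … → v_3 = j of Σ_t A[v_t][v_{t+1}]. For example, for (i, j) = (0, 1) we minimise over 4 possible intermediate vertex sequences; the minimum is 6, attained along the walk 0 → 0 → 0 → 1.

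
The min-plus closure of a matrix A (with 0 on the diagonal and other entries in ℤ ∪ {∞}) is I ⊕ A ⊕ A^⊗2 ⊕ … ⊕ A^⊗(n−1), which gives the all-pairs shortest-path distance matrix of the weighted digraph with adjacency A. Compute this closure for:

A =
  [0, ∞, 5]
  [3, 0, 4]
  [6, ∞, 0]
Closure =
  [0, ∞, 5]
  [3, 0, 4]
  [6, ∞, 0]

This is the Floyd-Warshall all-pairs shortest-path computation. For each intermediate vertex k = 0, 1, …, 2, update dist[i][j] ← min(dist[i][j], dist[i][k] + dist[k][j]). The final matrix gives, for each (i, j), the minimum total weight of any directed path from i to j (possibly empty when i = j).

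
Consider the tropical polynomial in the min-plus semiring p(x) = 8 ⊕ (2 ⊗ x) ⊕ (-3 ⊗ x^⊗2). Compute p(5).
p(5) = 7

A tropical monomial a ⊗ x^⊗i evaluates to a + i · x. Evaluating each term at x = 5:
  Term 0 contributes 8 + 0 · 5 = 8
  Term 1 contributes 2 + 1 · 5 = 7
  Term 2 contributes -3 + 2 · 5 = 7
p(5) = ⊕ of these = min[8, 7, 7] = 7.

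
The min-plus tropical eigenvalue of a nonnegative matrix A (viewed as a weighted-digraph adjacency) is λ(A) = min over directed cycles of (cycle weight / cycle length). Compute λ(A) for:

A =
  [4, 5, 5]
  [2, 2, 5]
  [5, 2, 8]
λ(A) = 2

Enumerate directed cycles and compute their means (weight / length). Sample:
  cycle 0 → 0: weight = 4, length = 1, mean = 4/1 ≈ 4.000
  cycle 1 → 1: weight = 2, length = 1, mean = 2/1 ≈ 2.000
  cycle 2 → 2: weight = 8, length = 1, mean = 8/1 ≈ 8.000
  cycle 0 → 1 → 0: weight = 7, length = 2, mean = 7/2 ≈ 3.500
  cycle 0 → 2 → 0: weight = 10, length = 2, mean = 10/2 ≈ 5.000
  cycle 1 → 0 → 1: weight = 7, length = 2, mean = 7/2 ≈ 3.500
Minimum mean = 2.000, attained e.g. along the cycle 1 → 1 with weight 2 and length 1. So λ(A) = 2/1 = 2.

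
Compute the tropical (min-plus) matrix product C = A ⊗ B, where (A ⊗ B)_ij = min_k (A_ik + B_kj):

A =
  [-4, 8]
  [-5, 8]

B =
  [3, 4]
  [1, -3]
A ⊗ B =
  [-1, 0]
  [-2, -1]

Apply the min-plus product entry-by-entry:
  C[0][0] = min over k of (A[0][0] + B[0][0] = -4 + 3 = -1, A[0][1] + B[1][0] = 8 + 1 = 9) = -1 (attained at k = 0)
  C[0][1] = min over k of (A[0][0] + B[0][1] = -4 + 4 = 0, A[0][1] + B[1][1] = 8 + -3 = 5) = 0 (attained at k = 0)
  C[1][0] = min over k of (A[1][0] + B[0][0] = -5 + 3 = -2, A[1][1] + B[1][0] = 8 + 1 = 9) = -2 (attained at k = 0)
  C[1][1] = min over k of (A[1][0] + B[0][1] = -5 + 4 = -1, A[1][1] + B[1][1] = 8 + -3 = 5) = -1 (attained at k = 0)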